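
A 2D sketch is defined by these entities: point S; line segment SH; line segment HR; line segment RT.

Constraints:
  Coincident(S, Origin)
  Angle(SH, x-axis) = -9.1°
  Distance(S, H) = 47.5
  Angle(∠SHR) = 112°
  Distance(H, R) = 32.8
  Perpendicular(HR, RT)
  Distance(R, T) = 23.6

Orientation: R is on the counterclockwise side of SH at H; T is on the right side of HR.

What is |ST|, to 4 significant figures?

84.47

S is at the origin; SH runs at -9.1° with length 47.5, so H = 47.5·(cos -9.1°, sin -9.1°) = (46.90, -7.513). ∠SHR = 112.0°, so HR runs at -9.1° + (180° − 112.0°) = 58.90° from the x-axis; with |HR| = 32.8, R = H + 32.8·(cos 58.90°, sin 58.90°) = (63.84, 20.57). HR is perpendicular to RT; with |RT| = 23.6 on the right of HR, T = R + 23.6·(0.8563, -0.5165) = (84.05, 8.383). Then |ST| = |T − S| = 84.47.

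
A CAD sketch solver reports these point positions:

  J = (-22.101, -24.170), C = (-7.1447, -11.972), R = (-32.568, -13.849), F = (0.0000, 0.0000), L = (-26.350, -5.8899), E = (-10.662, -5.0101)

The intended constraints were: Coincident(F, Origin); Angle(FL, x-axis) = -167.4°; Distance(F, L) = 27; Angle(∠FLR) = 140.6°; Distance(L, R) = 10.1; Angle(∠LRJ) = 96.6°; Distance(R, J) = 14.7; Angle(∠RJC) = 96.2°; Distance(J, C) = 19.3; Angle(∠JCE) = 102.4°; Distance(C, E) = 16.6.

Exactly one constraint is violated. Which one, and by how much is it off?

Distance(C, E) = 16.6 — off by 8.80.

F = (0.00, 0.00) ✓; FL at -167.4° ✓; |FL| = 27.00 ✓; ∠FLR = 140.6° ✓; |LR| = 10.10 ✓; ∠LRJ = 96.60° ✓; |RJ| = 14.70 ✓; ∠RJC = 96.20° ✓; |JC| = 19.30 ✓; ∠JCE = 102.4° ✓; |CE| = 7.800 ✗.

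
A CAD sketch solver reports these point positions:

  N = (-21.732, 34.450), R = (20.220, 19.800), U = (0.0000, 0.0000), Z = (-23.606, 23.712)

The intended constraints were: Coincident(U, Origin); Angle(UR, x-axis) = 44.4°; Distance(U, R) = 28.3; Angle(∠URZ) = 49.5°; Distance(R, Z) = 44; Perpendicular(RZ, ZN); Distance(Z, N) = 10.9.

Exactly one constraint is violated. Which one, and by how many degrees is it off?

Perpendicular(RZ, ZN) — off by 4.80°.

U = (0.00, 0.00) ✓; UR at 44.40° ✓; |UR| = 28.30 ✓; ∠URZ = 49.50° ✓; |RZ| = 44.00 ✓; ∠(RZ, ZN) = 94.80° ✗; |ZN| = 10.90 ✓.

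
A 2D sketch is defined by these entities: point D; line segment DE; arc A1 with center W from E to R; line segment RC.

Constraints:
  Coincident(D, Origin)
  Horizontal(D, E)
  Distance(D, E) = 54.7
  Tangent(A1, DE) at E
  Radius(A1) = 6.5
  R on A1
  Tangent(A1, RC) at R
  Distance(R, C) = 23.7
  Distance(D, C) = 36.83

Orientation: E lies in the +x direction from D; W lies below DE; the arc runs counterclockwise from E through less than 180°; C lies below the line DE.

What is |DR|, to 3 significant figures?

50.5

Checks: D = (0.00, 0.00) ✓; |WE| = 6.500 ✓; |WR| = 6.500 ✓; ∠(WR, RC) = 90.00° ✓; |RC| = 23.70 ✓; |DC| = 36.83 ✓.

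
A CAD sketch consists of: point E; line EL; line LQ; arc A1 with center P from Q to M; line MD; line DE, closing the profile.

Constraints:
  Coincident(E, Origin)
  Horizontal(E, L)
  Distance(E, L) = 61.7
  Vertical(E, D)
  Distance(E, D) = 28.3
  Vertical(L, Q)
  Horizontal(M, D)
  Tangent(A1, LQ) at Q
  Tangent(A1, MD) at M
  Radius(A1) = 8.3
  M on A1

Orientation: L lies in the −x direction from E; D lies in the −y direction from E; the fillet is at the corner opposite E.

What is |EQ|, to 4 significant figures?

64.86

E is at the origin; EL is horizontal with |EL| = 61.7 and L on the −x side, so L = (-61.70, 0.000). ED is vertical with |ED| = 28.3 and D on the −y side, so D = (0.000, -28.30). The virtual corner opposite E is at (-61.70, -28.30). Tangency of A1 to LQ means the radius PQ is perpendicular to LQ and the tangent condition forces PM to be normal to MD, with radius 8.3, so the center P sits 8.3 in from both sides at P = (-53.40, -20.00). That places the tangent points at Q = (-61.70, -20.00) on LQ and M = (-53.40, -28.30) on MD. Then |EQ| = |Q − E| = 64.86.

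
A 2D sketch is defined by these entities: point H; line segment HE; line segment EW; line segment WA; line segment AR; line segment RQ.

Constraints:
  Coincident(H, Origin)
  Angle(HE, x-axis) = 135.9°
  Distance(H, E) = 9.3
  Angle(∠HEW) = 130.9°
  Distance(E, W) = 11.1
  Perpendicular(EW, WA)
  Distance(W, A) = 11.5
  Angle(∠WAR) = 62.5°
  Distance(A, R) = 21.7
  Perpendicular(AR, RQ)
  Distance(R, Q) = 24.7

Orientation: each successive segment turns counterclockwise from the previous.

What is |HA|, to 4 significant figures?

17.76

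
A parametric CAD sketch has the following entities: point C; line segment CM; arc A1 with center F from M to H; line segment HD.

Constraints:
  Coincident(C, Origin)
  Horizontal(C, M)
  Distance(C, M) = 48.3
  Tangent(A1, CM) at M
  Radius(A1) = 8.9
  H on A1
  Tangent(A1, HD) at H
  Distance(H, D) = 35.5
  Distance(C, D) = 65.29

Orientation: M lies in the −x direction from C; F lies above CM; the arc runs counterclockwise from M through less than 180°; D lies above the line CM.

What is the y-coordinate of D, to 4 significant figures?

45.47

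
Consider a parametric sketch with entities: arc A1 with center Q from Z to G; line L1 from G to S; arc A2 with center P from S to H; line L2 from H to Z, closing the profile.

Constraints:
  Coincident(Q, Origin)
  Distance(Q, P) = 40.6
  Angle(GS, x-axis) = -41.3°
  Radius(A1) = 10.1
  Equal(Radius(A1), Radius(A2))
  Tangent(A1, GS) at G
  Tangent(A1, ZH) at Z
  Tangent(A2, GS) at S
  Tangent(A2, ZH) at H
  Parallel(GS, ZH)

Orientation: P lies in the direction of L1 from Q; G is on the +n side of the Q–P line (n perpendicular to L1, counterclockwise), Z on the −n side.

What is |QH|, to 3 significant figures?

41.8

The slot axis is L1's direction at -41.3°, so u = (cos -41.3°, sin -41.3°) = (0.751, -0.660) and n = (−sin -41.3°, cos -41.3°) = (0.660, 0.751). Q is at the origin and P lies 40.6 along u from Q, so P = 40.6·u = (30.5, -26.8). Tangency of A1 to both parallel lines with radius 10.1 puts G and Z at Q ± 10.1·n: G = (6.67, 7.59), Z = (-6.67, -7.59). Equal radii place S and H the same way about P: S = P + 10.1·n = (37.2, -19.2), H = P − 10.1·n = (23.8, -34.4). Then |QH| = |H − Q| = 41.8.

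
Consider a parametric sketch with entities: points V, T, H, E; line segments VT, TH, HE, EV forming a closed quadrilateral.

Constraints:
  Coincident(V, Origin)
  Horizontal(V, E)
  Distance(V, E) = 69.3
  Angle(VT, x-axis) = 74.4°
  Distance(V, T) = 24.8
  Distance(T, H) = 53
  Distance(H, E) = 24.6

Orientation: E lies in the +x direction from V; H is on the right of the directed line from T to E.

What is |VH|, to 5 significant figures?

48.183

Checks: V.y = 0.00, E.y = 0.00 ✓; |TH| = 53.00 ✓; |HE| = 24.60 ✓.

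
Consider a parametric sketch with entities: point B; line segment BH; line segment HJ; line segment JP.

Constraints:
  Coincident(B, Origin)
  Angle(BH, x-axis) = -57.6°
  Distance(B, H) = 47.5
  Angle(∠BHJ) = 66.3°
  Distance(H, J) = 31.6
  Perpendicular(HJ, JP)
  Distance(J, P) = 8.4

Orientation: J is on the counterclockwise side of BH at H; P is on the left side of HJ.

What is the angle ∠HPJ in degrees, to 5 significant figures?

75.114°

B is at the origin; BH runs at -57.6° with length 47.5, so H = 47.5·(cos -57.6°, sin -57.6°) = (25.452, -40.106). ∠BHJ = 66.3°, so HJ runs at -57.6° + (180° − 66.3°) = 56.100° from the x-axis; with |HJ| = 31.6, J = H + 31.6·(cos 56.100°, sin 56.100°) = (43.077, -13.877). HJ ⟂ JP; with |JP| = 8.4 on the left of HJ, P = J + 8.4·(-0.83001, 0.55775) = (36.104, -9.1921). Then cos ∠HPJ = PH·PJ / (|PH||PJ|), giving 75.114°.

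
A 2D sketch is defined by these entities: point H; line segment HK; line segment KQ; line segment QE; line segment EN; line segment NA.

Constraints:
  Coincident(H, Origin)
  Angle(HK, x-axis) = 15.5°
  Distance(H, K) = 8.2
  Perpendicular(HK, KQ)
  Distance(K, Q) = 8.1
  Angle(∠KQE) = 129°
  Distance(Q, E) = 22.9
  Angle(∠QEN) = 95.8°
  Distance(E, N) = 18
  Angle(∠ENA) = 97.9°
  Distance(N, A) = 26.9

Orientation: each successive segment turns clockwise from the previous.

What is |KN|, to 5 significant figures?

31.998

∠KQE = 129.0° gives QE at -125.50° from the x-axis; with |QE| = 22.9, E = (-3.2317, -24.257). ∠QEN = 95.8° gives EN at 150.30° from the x-axis; with |EN| = 18.0, N = (-18.867, -15.339). Then |KN| = |N − K| = 31.998.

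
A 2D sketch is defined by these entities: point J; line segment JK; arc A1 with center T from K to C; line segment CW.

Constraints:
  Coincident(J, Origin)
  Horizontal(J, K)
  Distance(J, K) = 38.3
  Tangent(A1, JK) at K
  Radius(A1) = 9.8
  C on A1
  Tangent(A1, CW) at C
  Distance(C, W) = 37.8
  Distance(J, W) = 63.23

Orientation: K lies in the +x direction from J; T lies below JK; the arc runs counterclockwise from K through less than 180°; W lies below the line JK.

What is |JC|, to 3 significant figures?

31.6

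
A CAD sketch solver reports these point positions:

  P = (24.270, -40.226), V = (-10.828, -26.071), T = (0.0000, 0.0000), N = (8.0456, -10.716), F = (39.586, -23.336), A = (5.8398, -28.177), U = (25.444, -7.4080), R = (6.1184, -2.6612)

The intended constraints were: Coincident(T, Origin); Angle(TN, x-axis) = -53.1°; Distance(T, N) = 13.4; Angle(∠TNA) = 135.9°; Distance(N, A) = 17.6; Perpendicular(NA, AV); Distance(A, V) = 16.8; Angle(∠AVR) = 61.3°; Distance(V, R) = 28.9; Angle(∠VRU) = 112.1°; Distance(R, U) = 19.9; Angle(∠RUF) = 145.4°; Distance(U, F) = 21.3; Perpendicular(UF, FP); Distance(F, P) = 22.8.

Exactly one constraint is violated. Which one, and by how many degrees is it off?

Perpendicular(UF, FP) — off by 6.20°.

T = (0.00, 0.00) ✓; TN at -53.10° ✓; |TN| = 13.40 ✓; ∠TNA = 135.9° ✓; |NA| = 17.60 ✓; ∠(NA, AV) = 90.00° ✓; |AV| = 16.80 ✓; ∠AVR = 61.30° ✓; |VR| = 28.90 ✓; ∠VRU = 112.1° ✓; |RU| = 19.90 ✓; ∠RUF = 145.4° ✓; |UF| = 21.30 ✓; ∠(UF, FP) = 83.80° ✗; |FP| = 22.80 ✓.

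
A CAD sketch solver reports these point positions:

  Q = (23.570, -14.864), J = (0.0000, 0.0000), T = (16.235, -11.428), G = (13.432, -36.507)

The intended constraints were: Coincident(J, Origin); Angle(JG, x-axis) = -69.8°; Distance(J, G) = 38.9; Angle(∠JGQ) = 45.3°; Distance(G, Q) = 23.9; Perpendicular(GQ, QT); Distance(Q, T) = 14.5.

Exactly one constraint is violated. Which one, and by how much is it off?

Distance(Q, T) = 14.5 — off by 6.40.

J = (0.00, 0.00) ✓; JG at -69.80° ✓; |JG| = 38.90 ✓; ∠JGQ = 45.30° ✓; |GQ| = 23.90 ✓; ∠(GQ, QT) = 90.00° ✓; |QT| = 8.100 ✗.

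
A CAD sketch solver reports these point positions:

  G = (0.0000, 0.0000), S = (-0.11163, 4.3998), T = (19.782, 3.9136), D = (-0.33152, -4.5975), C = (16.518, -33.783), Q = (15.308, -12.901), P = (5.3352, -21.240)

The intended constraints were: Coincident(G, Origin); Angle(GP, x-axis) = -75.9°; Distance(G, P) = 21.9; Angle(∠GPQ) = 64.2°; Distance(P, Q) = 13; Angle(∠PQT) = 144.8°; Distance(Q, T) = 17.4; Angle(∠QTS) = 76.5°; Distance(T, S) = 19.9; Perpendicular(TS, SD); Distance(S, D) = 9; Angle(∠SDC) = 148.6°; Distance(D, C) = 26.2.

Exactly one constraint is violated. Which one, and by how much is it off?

Distance(D, C) = 26.2 — off by 7.50.

G = (0.00, 0.00) ✓; GP at -75.90° ✓; |GP| = 21.90 ✓; ∠GPQ = 64.20° ✓; |PQ| = 13.00 ✓; ∠PQT = 144.8° ✓; |QT| = 17.40 ✓; ∠QTS = 76.50° ✓; |TS| = 19.90 ✓; ∠(TS, SD) = 90.00° ✓; |SD| = 9.000 ✓; ∠SDC = 148.6° ✓; |DC| = 33.70 ✗.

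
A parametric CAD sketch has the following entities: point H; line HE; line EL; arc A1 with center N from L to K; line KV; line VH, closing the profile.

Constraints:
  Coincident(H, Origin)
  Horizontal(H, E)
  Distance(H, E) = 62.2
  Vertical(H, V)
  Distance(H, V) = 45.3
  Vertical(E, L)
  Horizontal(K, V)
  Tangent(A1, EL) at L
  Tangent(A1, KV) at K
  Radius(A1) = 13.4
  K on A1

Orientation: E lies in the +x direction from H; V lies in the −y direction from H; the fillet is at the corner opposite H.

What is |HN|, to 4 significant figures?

58.30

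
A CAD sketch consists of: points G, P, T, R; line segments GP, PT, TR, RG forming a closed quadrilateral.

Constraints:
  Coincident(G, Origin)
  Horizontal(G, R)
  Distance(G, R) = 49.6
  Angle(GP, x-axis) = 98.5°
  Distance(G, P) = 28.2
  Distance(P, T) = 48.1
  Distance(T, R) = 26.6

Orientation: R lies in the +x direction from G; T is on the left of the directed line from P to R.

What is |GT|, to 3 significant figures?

51.0

G is at the origin; GR is horizontal with |GR| = 49.6 and R in +x, so R = (49.6, 0). GP runs at 98.5° with |GP| = 28.2, so P = (-4.17, 27.9). T is determined by |PT| = 48.1 and |TR| = 26.6 together: it lies at the intersection of circle(P, 48.1) and circle(R, 26.6). With |PR| = 60.6, the foot of the radical line on PR is 43.5 from P and the perpendicular offset is √(48.1² − 43.5²) = 20.4. Taking the left-of-PR solution: T = (43.9, 26.0).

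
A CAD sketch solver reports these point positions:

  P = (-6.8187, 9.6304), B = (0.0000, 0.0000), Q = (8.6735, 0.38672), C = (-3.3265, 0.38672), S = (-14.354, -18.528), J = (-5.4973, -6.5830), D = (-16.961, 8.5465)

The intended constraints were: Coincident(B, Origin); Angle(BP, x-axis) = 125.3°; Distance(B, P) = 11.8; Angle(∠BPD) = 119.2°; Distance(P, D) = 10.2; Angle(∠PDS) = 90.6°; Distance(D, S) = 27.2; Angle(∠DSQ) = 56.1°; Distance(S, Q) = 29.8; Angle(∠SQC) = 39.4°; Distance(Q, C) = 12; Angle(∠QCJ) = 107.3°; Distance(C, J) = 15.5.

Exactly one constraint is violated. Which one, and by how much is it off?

Distance(C, J) = 15.5 — off by 8.20.

B = (0.00, 0.00) ✓; BP at 125.3° ✓; |BP| = 11.80 ✓; ∠BPD = 119.2° ✓; |PD| = 10.20 ✓; ∠PDS = 90.60° ✓; |DS| = 27.20 ✓; ∠DSQ = 56.10° ✓; |SQ| = 29.80 ✓; ∠SQC = 39.40° ✓; |QC| = 12.00 ✓; ∠QCJ = 107.3° ✓; |CJ| = 7.300 ✗.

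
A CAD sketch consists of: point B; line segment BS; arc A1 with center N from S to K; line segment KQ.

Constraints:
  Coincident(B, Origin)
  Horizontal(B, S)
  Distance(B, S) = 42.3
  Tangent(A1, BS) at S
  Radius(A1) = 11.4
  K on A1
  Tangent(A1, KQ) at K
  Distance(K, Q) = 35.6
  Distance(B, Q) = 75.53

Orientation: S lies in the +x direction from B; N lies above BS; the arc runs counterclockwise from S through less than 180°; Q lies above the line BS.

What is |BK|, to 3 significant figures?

54.1

Checks: |NK| = 11.40 ✓; ∠(NK, KQ) = 90.00° ✓; |KQ| = 35.60 ✓; |BQ| = 75.53 ✓.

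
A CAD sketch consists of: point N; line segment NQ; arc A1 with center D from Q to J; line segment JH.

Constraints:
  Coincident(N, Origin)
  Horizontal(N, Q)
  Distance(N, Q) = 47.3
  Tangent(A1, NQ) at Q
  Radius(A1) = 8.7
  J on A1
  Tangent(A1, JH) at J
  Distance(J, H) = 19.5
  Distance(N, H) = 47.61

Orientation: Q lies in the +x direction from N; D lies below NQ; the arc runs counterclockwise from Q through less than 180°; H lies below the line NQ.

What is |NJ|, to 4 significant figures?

39.55

Checks: N.y = 0.00, Q.y = 0.00 ✓; |DJ| = 8.700 ✓; ∠(DJ, JH) = 90.00° ✓; |JH| = 19.50 ✓; |NH| = 47.61 ✓.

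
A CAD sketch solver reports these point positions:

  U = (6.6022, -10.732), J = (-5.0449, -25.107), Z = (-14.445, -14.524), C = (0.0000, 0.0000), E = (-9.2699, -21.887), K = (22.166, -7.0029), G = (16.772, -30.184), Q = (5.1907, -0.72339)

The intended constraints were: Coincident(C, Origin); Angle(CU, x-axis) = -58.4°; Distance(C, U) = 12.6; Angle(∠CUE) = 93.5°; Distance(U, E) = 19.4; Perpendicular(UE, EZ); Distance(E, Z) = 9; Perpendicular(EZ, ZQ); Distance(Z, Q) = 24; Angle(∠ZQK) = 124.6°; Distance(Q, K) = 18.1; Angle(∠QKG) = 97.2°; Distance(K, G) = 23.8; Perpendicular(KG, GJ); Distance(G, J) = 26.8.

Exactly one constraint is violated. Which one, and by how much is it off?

Distance(G, J) = 26.8 — off by 4.40.

C = (0.00, 0.00) ✓; CU at -58.40° ✓; |CU| = 12.60 ✓; ∠CUE = 93.50° ✓; |UE| = 19.40 ✓; ∠(UE, EZ) = 90.00° ✓; |EZ| = 9.000 ✓; ∠(EZ, ZQ) = 90.00° ✓; |ZQ| = 24.00 ✓; ∠ZQK = 124.6° ✓; |QK| = 18.10 ✓; ∠QKG = 97.20° ✓; |KG| = 23.80 ✓; ∠(KG, GJ) = 90.00° ✓; |GJ| = 22.40 ✗.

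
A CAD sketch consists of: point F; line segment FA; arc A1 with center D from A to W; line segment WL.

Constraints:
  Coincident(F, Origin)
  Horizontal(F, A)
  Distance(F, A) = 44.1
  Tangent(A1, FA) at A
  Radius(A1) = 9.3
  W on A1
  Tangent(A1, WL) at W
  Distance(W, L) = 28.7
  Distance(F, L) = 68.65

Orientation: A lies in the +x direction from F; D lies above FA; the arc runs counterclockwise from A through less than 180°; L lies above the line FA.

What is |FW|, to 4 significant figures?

53.77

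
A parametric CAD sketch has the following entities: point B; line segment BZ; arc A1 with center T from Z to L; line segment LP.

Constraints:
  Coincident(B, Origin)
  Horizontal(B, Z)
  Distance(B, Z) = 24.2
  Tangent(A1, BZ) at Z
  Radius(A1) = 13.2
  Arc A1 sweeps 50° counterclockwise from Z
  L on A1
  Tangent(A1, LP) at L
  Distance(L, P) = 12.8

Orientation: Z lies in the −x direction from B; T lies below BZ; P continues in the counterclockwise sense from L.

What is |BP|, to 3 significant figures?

44.9

On A1, Z sits at bearing 90° from T; a 50° counterclockwise sweep puts L at bearing 140°, so L = T + 13.2·(cos 140°, sin 140°) = (-34.3, -4.72). Since A1 is tangent to LP there, TL ⟂ LP, so LP runs along (−sin 140°, cos 140°); with |LP| = 12.8, P = (-42.5, -14.5). Then |BP| = |P − B| = 44.9.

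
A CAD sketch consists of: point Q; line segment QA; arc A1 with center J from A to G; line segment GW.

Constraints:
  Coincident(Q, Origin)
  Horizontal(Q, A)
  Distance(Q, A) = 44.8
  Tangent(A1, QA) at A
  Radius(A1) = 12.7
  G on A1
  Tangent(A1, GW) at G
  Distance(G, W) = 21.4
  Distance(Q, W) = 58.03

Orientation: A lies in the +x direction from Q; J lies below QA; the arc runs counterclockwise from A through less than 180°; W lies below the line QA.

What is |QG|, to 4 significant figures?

38.68

Q is at the origin; Q and A share the same y with |QA| = 44.8 and A on the +x side, so A = (44.80, 0.000). The tangent condition forces JA to be normal to QA, so J = A + (0, -12.7) = (44.80, -12.70). Since JG ⟂ GW (tangency), |JW| = √(12.7² + 21.4²) = 24.88 regardless of where G sits on A1. So W lies on both circle(Q, 58.03) and circle(J, 24.88); the below-QA intersection is W = (44.22, -37.58). G is the foot of the tangent from W: G = (33.73, -18.93).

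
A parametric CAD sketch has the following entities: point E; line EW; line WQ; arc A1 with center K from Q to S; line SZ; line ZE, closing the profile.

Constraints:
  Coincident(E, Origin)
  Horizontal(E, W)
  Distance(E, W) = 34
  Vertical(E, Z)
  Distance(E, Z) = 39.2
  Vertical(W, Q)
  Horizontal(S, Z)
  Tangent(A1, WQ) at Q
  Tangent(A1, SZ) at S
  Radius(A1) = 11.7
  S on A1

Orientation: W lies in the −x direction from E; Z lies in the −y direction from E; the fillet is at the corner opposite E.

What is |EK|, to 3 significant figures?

35.4

EZ is vertical with |EZ| = 39.2 and Z on the −y side, so Z = (0.00, -39.2). The virtual corner opposite E is at (-34.0, -39.2). Tangency of A1 to WQ means the radius KQ is perpendicular to WQ and A1 meets SZ tangentially, so KS is at right angles to SZ, with radius 11.7, so the center K sits 11.7 in from both sides at K = (-22.3, -27.5). Then |EK| = |K − E| = 35.4.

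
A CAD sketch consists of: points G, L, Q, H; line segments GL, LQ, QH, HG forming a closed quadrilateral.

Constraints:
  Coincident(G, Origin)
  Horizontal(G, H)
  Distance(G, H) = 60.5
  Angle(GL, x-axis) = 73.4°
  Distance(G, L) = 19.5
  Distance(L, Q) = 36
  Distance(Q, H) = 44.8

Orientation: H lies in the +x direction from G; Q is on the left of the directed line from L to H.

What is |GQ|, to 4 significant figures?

52.20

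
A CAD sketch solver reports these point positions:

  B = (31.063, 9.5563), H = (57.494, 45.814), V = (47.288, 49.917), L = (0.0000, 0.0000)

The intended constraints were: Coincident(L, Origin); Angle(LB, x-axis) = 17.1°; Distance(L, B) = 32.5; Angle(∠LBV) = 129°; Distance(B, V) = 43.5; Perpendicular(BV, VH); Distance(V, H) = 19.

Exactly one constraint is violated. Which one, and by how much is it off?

Distance(V, H) = 19 — off by 8.00.

L = (0.00, 0.00) ✓; LB at 17.10° ✓; |LB| = 32.50 ✓; ∠LBV = 129.0° ✓; |BV| = 43.50 ✓; ∠(BV, VH) = 90.00° ✓; |VH| = 11.00 ✗.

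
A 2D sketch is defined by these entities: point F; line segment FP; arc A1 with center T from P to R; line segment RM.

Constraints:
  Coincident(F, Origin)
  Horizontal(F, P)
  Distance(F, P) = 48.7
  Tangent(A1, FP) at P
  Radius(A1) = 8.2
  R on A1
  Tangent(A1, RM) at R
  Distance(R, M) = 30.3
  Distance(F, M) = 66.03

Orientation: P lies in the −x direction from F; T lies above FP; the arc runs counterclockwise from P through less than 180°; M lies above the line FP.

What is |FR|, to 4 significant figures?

42.72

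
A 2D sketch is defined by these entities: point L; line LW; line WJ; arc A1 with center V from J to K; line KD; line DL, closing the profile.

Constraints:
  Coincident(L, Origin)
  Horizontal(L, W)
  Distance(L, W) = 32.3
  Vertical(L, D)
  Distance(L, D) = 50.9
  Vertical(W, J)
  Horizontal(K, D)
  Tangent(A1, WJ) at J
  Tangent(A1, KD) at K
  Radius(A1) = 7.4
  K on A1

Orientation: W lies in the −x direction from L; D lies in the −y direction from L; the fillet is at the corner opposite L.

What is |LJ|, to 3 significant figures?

54.2

L is at the origin; LW is horizontal with |LW| = 32.3 and W on the −x side, so W = (-32.3, 0.00). LD is vertical with |LD| = 50.9 and D on the −y side, so D = (0.00, -50.9). The virtual corner opposite L is at (-32.3, -50.9). The tangent condition forces VJ to be normal to WJ and the tangent condition forces VK to be normal to KD, with radius 7.4, so the center V sits 7.4 in from both sides at V = (-24.9, -43.5). That places the tangent points at J = (-32.3, -43.5) on WJ and K = (-24.9, -50.9) on KD. Then |LJ| = |J − L| = 54.2.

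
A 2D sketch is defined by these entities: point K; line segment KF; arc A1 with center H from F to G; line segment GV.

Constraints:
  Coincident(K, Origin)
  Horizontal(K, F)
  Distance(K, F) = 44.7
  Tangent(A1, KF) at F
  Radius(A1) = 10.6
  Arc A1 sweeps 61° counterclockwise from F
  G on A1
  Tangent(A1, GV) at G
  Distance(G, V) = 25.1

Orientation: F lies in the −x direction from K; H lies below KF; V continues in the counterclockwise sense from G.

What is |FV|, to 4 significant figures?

34.80

K is at the origin; K and F share the same y with |KF| = 44.7 and F on the −x side, so F = (-44.70, 0.000). A1 meets KF tangentially, so HF is at right angles to KF, so H = F + (0, -10.6) = (-44.70, -10.60). On A1, F sits at bearing 90° from H; a 61° counterclockwise sweep puts G at bearing 151°, so G = H + 10.6·(cos 151°, sin 151°) = (-53.97, -5.461). A1 meets GV tangentially, so HG is at right angles to GV, so GV runs along (−sin 151°, cos 151°); with |GV| = 25.1, V = (-66.14, -27.41). Then |FV| = |V − F| = 34.80.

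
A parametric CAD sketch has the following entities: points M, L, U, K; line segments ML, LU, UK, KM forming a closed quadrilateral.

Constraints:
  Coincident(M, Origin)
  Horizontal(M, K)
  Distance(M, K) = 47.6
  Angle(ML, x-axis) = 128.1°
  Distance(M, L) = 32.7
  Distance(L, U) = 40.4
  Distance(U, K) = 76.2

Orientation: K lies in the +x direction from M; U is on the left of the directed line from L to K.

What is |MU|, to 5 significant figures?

60.212

Checks: |LU| = 40.40 ✓; |UK| = 76.20 ✓.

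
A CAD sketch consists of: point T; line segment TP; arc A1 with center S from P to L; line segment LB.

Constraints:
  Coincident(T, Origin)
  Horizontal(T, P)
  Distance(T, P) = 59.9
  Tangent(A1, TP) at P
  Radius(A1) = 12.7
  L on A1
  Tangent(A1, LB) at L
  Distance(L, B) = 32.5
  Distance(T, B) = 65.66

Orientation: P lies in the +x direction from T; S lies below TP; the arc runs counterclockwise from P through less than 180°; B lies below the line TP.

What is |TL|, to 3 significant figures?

48.9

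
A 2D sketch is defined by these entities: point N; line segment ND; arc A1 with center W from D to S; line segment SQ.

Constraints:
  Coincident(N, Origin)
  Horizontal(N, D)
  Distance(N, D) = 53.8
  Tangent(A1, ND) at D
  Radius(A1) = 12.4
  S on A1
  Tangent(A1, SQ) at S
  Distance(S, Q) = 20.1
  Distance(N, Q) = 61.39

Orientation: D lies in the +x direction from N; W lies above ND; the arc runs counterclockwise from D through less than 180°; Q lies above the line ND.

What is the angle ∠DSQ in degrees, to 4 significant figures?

114.5°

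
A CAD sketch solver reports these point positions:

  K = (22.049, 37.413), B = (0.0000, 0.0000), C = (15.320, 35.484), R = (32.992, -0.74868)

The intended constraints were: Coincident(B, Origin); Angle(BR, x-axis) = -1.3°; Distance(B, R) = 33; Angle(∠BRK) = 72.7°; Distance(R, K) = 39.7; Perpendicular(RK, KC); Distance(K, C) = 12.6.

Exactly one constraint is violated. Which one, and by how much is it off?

Distance(K, C) = 12.6 — off by 5.60.

B = (0.00, 0.00) ✓; BR at -1.300° ✓; |BR| = 33.00 ✓; ∠BRK = 72.70° ✓; |RK| = 39.70 ✓; ∠(RK, KC) = 90.00° ✓; |KC| = 7.000 ✗.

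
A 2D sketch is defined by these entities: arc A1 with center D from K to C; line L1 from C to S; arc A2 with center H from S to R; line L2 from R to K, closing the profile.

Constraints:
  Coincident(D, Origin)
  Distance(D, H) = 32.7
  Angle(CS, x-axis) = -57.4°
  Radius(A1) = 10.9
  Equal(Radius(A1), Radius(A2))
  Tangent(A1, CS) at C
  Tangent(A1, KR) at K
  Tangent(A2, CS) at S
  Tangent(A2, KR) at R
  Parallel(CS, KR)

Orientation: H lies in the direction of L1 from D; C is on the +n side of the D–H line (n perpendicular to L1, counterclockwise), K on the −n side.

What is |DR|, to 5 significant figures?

34.469

The slot axis is L1's direction at -57.4°, so u = (cos -57.4°, sin -57.4°) = (0.53877, -0.84245) and n = (−sin -57.4°, cos -57.4°) = (0.84245, 0.53877). D is at the origin and H lies 32.7 along u from D, so H = 32.7·u = (17.618, -27.548). Tangency of A1 to both parallel lines with radius 10.9 puts C and K at D ± 10.9·n: C = (9.1827, 5.8726), K = (-9.1827, -5.8726). Equal radii place S and R the same way about H: S = H + 10.9·n = (26.801, -21.676), R = H − 10.9·n = (8.4351, -33.421). Then |DR| = |R − D| = 34.469.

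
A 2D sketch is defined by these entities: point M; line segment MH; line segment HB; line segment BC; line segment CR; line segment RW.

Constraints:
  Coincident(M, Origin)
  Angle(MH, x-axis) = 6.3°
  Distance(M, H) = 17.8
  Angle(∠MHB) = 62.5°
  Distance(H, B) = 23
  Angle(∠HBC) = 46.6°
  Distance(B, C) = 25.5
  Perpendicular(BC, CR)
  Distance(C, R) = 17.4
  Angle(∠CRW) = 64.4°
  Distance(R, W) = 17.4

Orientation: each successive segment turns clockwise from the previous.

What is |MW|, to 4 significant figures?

15.48

M is at the origin; MH runs at 6.3° with length 17.8, so H = (17.69, 1.953). ∠MHB = 62.5° gives HB at -111.2° from the x-axis; with |HB| = 23.0, B = (9.375, -19.49). ∠HBC = 46.6° gives BC at 115.4° from the x-axis; with |BC| = 25.5, C = (-1.563, 3.545). BC ⟂ CR, so CR runs at 25.40°; with |CR| = 17.4, R = (14.16, 11.01). ∠CRW = 64.4° gives RW at -90.20° from the x-axis; with |RW| = 17.4, W = (14.09, -6.392). Then |MW| = |W − M| = 15.48.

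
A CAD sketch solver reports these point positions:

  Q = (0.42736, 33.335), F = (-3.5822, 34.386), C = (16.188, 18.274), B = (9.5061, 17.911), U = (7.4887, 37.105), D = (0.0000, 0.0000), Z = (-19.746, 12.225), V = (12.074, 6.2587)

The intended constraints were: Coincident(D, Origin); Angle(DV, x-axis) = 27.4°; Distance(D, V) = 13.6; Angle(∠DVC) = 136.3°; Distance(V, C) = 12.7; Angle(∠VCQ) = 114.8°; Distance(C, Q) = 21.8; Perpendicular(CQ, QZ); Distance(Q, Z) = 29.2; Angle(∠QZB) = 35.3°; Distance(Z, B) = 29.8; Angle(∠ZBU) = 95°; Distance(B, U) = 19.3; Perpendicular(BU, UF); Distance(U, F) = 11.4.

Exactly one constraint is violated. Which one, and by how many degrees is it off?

Perpendicular(BU, UF) — off by 7.80°.

D = (0.00, 0.00) ✓; DV at 27.40° ✓; |DV| = 13.60 ✓; ∠DVC = 136.3° ✓; |VC| = 12.70 ✓; ∠VCQ = 114.8° ✓; |CQ| = 21.80 ✓; ∠(CQ, QZ) = 90.00° ✓; |QZ| = 29.20 ✓; ∠QZB = 35.30° ✓; |ZB| = 29.80 ✓; ∠ZBU = 95.00° ✓; |BU| = 19.30 ✓; ∠(BU, UF) = 97.80° ✗; |UF| = 11.40 ✓.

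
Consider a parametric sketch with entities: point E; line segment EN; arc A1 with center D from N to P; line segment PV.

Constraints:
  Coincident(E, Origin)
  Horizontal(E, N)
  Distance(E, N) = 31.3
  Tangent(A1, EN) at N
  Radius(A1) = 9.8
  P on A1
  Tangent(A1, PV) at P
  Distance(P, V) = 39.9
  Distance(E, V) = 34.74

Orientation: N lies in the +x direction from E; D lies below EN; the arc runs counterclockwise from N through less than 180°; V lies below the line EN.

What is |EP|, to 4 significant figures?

23.95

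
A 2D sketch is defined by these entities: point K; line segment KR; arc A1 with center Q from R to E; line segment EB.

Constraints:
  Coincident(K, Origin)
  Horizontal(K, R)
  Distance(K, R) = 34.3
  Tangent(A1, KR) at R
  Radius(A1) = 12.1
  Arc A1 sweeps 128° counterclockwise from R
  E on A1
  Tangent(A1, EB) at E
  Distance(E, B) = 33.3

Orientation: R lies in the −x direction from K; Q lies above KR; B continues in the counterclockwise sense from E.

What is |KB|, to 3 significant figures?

64.4

On A1, R sits at bearing -90° from Q; a 128° counterclockwise sweep puts E at bearing 38°, so E = Q + 12.1·(cos 38°, sin 38°) = (-24.8, 19.5). The tangent condition forces QE to be normal to EB, so EB runs along (−sin 38°, cos 38°); with |EB| = 33.3, B = (-45.3, 45.8). Then |KB| = |B − K| = 64.4.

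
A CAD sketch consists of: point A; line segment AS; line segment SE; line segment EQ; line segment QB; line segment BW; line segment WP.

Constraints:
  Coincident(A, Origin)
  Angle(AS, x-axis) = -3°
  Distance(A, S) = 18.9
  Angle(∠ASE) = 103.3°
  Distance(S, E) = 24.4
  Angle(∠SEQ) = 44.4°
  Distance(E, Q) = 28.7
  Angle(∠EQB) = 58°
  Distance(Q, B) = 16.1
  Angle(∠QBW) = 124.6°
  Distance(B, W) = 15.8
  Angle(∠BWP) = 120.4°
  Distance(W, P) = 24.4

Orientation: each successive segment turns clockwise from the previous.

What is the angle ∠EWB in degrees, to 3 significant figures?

104°

A is at the origin; AS runs at -3.0° with length 18.9, so S = (18.9, -0.989). ∠ASE = 103.3° gives SE at -79.7° from the x-axis; with |SE| = 24.4, E = (23.2, -25.0). ∠SEQ = 44.4° gives EQ at 145° from the x-axis; with |EQ| = 28.7, Q = (-0.186, -8.41). ∠EQB = 58.0° gives QB at 22.7° from the x-axis; with |QB| = 16.1, B = (14.7, -2.20). ∠QBW = 124.6° gives BW at -32.7° from the x-axis; with |BW| = 15.8, W = (28.0, -10.7). Then cos ∠EWB = WE·WB / (|WE||WB|), giving 104°.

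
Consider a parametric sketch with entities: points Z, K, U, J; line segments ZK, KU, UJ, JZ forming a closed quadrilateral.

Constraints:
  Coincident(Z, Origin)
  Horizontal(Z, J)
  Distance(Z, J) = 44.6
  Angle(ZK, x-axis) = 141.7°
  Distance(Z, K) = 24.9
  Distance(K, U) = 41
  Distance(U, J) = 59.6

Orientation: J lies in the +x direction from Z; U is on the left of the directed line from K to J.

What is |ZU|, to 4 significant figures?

47.02

Z is at the origin; Z and J share the same y with |ZJ| = 44.6 and J in +x, so J = (44.6, 0). ZK runs at 141.7° with |ZK| = 24.9, so K = (-19.54, 15.43). U is determined by |KU| = 41.0 and |UJ| = 59.6 together: it lies at the intersection of circle(K, 41.0) and circle(J, 59.6). With |KJ| = 65.97, the foot of the radical line on KJ is 18.80 from K and the perpendicular offset is √(41.0² − 18.80²) = 36.43. Taking the left-of-KJ solution: U = (7.264, 46.46).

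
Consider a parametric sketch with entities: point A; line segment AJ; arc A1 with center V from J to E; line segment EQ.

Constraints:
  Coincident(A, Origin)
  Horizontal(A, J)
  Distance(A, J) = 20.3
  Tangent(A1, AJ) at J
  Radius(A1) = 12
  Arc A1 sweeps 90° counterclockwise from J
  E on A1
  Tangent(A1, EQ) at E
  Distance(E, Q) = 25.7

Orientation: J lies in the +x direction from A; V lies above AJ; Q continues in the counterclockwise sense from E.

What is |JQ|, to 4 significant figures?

39.56

A is at the origin; A and J share the same y with |AJ| = 20.3 and J on the +x side, so J = (20.30, 0.000). The tangent condition forces VJ to be normal to AJ, so V = J + (0, 12) = (20.30, 12.00). On A1, J sits at bearing -90° from V; a 90° counterclockwise sweep puts E at bearing 0°, so E = V + 12.0·(cos 0°, sin 0°) = (32.30, 12.00). The tangent condition forces VE to be normal to EQ, so EQ runs along (−sin 0°, cos 0°); with |EQ| = 25.7, Q = (32.30, 37.70). Then |JQ| = |Q − J| = 39.56.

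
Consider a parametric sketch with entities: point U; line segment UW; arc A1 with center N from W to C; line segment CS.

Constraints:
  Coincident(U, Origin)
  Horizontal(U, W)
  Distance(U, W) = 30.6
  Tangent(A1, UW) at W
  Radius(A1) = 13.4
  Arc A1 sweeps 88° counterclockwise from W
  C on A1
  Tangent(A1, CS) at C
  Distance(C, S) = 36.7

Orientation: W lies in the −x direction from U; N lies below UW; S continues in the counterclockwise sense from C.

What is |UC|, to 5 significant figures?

45.853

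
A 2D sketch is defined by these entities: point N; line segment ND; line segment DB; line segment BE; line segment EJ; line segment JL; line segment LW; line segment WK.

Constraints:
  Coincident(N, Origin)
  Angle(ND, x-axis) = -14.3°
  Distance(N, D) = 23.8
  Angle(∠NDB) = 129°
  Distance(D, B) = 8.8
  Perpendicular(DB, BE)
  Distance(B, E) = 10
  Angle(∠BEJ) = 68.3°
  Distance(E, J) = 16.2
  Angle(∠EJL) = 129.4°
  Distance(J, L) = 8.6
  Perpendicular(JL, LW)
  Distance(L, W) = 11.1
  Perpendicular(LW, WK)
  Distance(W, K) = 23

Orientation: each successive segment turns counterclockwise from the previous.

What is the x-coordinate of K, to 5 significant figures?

21.460

N is at the origin; ND runs at -14.3° with length 23.8, so D = (23.063, -5.8786). ∠NDB = 129.0° gives DB at 36.700° from the x-axis; with |DB| = 8.8, B = (30.118, -0.61948). DB is perpendicular to BE, so BE runs at 126.70°; with |BE| = 10.0, E = (24.142, 7.3983). ∠BEJ = 68.3° gives EJ at -121.60° from the x-axis; with |EJ| = 16.2, J = (15.653, -6.3997). ∠EJL = 129.4° gives JL at -71.000° from the x-axis; with |JL| = 8.6, L = (18.453, -14.531). JL is perpendicular to LW, so LW runs at 19.000°; with |LW| = 11.1, W = (28.949, -10.917). LW is perpendicular to WK, so WK runs at 109.00°; with |WK| = 23.0, K = (21.460, 10.830). So K.x = 21.460.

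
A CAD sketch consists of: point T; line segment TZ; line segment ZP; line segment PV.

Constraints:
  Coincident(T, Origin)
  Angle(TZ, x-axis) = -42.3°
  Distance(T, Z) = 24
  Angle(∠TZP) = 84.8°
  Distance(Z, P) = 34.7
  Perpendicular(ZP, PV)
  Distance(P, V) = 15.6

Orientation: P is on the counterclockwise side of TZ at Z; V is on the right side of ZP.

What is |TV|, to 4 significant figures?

51.17

T is at the origin; TZ runs at -42.3° with length 24.0, so Z = 24.0·(cos -42.3°, sin -42.3°) = (17.75, -16.15). ∠TZP = 84.8°, so ZP runs at -42.3° + (180° − 84.8°) = 52.90° from the x-axis; with |ZP| = 34.7, P = Z + 34.7·(cos 52.90°, sin 52.90°) = (38.68, 11.52). The perpendicularity gives PV at right angles to ZP; with |PV| = 15.6 on the right of ZP, V = P + 15.6·(0.7976, -0.6032) = (51.12, 2.114). Then |TV| = |V − T| = 51.17.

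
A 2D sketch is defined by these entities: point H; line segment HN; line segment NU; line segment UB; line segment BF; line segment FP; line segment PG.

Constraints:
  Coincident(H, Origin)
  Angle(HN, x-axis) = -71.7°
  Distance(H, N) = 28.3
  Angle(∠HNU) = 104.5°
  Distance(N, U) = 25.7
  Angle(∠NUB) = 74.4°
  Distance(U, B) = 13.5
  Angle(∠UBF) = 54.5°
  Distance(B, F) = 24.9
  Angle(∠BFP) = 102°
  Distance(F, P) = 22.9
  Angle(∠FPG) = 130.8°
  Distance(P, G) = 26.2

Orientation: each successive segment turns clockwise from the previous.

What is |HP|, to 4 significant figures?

58.64

∠UBF = 54.5° gives BF at -18.30° from the x-axis; with |BF| = 24.9, F = (6.932, -35.71). ∠BFP = 102.0° gives FP at -96.30° from the x-axis; with |FP| = 22.9, P = (4.419, -58.47). Then |HP| = |P − H| = 58.64.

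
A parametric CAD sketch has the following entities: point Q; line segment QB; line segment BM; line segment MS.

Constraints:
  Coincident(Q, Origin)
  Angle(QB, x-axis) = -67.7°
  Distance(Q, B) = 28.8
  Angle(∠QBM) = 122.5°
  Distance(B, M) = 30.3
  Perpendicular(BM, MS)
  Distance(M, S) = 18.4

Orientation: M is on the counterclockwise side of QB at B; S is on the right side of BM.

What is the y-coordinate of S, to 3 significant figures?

-50.1

Q is at the origin; QB runs at -67.7° with length 28.8, so B = 28.8·(cos -67.7°, sin -67.7°) = (10.9, -26.6). ∠QBM = 122.5°, so BM runs at -67.7° + (180° − 122.5°) = -10.2° from the x-axis; with |BM| = 30.3, M = B + 30.3·(cos -10.2°, sin -10.2°) = (40.7, -32.0). The perpendicularity gives MS at right angles to BM; with |MS| = 18.4 on the right of BM, S = M + 18.4·(-0.177, -0.984) = (37.5, -50.1). So S.y = -50.1.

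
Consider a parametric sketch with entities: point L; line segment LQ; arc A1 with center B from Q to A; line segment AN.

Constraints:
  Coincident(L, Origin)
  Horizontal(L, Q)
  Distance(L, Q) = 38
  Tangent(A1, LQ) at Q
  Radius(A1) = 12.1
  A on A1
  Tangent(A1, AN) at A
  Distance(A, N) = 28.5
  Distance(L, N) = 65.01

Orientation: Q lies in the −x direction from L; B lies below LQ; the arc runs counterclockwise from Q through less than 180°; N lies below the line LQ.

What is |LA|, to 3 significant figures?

51.4

L is at the origin; LQ is horizontal with |LQ| = 38.0 and Q on the −x side, so Q = (-38.0, 0.00). Since A1 is tangent to LQ there, BQ ⟂ LQ, so B = Q + (0, -12.1) = (-38.0, -12.1). Since BA ⟂ AN (tangency), |BN| = √(12.1² + 28.5²) = 31.0 regardless of where A sits on A1. So N lies on both circle(L, 65.01) and circle(B, 31.0); the below-LQ intersection is N = (-51.1, -40.1). A is the foot of the tangent from N: A = (-50.1, -11.7).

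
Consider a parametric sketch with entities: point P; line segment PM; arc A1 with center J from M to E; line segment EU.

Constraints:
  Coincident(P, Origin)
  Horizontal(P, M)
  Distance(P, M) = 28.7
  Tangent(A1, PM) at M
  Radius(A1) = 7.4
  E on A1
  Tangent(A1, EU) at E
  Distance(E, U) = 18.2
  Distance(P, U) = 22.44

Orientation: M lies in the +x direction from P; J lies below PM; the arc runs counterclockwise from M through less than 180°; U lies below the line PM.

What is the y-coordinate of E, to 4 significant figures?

-3.356

Checks: |JE| = 7.400 ✓; ∠(JE, EU) = 90.00° ✓; |EU| = 18.20 ✓; |PU| = 22.44 ✓.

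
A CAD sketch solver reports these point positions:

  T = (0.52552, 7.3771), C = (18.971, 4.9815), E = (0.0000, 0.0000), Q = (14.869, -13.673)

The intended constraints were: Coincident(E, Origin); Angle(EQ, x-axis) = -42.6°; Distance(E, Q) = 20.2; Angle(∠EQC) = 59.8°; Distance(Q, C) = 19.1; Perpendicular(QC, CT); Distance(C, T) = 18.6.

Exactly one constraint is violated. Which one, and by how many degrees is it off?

Perpendicular(QC, CT) — off by 5.00°.

E = (0.00, 0.00) ✓; EQ at -42.60° ✓; |EQ| = 20.20 ✓; ∠EQC = 59.80° ✓; |QC| = 19.10 ✓; ∠(QC, CT) = 95.00° ✗; |CT| = 18.60 ✓.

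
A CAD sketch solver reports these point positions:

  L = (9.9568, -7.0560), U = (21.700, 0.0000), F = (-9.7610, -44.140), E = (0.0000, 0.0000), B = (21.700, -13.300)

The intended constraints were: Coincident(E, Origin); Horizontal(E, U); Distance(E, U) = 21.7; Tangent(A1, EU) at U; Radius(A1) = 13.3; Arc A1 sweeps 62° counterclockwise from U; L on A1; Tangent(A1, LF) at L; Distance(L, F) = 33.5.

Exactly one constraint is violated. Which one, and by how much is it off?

Distance(L, F) = 33.5 — off by 8.50.

E = (0.00, 0.00) ✓; E.y = 0.00, U.y = 0.00 ✓; |EU| = 21.70 ✓; ∠(BU, UE) = 90.00° ✓; |BU| = 13.30 ✓; bearing(B→L) − bearing(B→U) = 62.00° ✓; |BL| = 13.30 ✓; ∠(BL, LF) = 90.00° ✓; |LF| = 42.00 ✗.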